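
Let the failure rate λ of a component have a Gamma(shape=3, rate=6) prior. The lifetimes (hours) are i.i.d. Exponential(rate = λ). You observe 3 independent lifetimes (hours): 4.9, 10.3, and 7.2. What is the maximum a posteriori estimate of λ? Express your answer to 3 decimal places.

The Exponential(rate=λ) likelihood is ∝ λ^n e^(−λΣtᵢ). Here n = 3 and Σtᵢ = 4.9 + 10.3 + 7.2 = 22.4.
Posterior ∝ λ^2e^(−6λ) · λ^3e^(−22.4λ) = λ^5e^(−28.4λ), i.e. Gamma(6, 28.4).
Mode = (a−1)/b = 5/28.4 ≈ 0.176.

λ̂_MAP = 0.176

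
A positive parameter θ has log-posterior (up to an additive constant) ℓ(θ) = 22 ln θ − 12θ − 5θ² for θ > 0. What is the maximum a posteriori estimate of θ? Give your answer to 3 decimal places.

θ̂_MAP = 1.000

ℓ'(θ) = 22/θ − 12 − 10θ. Setting this to zero and multiplying by θ: 10θ² + 12θ − 22 = 0.
θ = (−12 + √(12² + 4·10·22)) / (2·10) = (−12 + √1024) / 20 = (−12 + 32)/20 = 1.
ℓ''(θ) = −22/θ² − 10 < 0, confirming a maximum.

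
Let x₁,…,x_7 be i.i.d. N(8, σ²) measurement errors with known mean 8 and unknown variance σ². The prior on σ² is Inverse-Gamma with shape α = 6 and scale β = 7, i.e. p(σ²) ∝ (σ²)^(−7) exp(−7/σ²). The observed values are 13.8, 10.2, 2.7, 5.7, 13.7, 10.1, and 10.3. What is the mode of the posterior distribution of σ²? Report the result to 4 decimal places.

σ̂²_MAP = 6.0976

Sum of squared deviations about the known mean: SS = (13.8−8)² + (10.2−8)² + (2.7−8)² + (5.7−8)² + (13.7−8)² + (10.1−8)² + (10.3−8)² = 114.05.
The Normal likelihood contributes (σ²)^(−n/2) exp(−SS/(2σ²)), so the posterior is Inverse-Gamma(α + n/2, β + SS/2) = Inverse-Gamma(9.5, 64.025).
The mode of Inverse-Gamma(a, b) is b/(a+1) = 64.025/10.5 ≈ 6.0976.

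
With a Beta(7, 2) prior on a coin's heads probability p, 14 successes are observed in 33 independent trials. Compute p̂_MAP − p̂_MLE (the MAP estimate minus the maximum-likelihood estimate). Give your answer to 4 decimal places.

Posterior is Beta(21, 21); MAP = (21−1)/(42−2) = 20/40 ≈ 0.50000.
MLE ignores the prior: p̂_MLE = k/n = 14/33 ≈ 0.42424.
Difference = 20/40 − 14/33 = 5/66 ≈ 0.0758.

MAP − MLE = 0.0758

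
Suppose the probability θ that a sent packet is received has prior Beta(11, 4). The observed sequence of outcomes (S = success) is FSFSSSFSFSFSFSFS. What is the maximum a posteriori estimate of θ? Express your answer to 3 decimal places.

Prior: Beta(11, 4).
Data: 9 successes in 16 trials (from the sequence). The binomial likelihood contributes θ^9(1−θ)^7, so the posterior is Beta(11+9, 4+7) = Beta(20, 11).
For Beta(a, b) with a, b > 1 the mode is (a−1)/(a+b−2) = 19/29 ≈ 0.655.

θ̂_MAP = 0.655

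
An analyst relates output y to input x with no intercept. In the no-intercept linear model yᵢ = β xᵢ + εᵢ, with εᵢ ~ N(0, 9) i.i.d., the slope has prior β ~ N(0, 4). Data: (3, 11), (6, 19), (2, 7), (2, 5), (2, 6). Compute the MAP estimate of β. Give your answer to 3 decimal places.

log p(β | y) = −Σ(yᵢ − βxᵢ)²/(2·9) − β²/(2·4) + const.
Setting the derivative to zero: Σxᵢ(yᵢ − βxᵢ)/9 − β/4 = 0, so β = Σxᵢyᵢ / (Σxᵢ² + σ²/τ²).
Σxᵢyᵢ = 3·11 + 6·19 + 2·7 + 2·5 + 2·6 = 183; Σxᵢ² = 57; σ²/τ² = 2.25.
β̂_MAP = 183 / (57 + 2.25) = 183/59.25 ≈ 3.089.

β̂_MAP = 3.089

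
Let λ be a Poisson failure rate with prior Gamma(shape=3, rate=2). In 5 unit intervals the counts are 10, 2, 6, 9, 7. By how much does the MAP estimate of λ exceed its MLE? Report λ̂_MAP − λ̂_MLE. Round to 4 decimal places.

Σxᵢ = 34. Posterior is Gamma(37, 7); MAP = (37−1)/7 = 36/7 ≈ 5.14286.
MLE = x̄ = 34/5 ≈ 6.80000.
Difference = 36/7 − 34/5 = -58/35 ≈ -1.6571.

MAP − MLE = -1.6571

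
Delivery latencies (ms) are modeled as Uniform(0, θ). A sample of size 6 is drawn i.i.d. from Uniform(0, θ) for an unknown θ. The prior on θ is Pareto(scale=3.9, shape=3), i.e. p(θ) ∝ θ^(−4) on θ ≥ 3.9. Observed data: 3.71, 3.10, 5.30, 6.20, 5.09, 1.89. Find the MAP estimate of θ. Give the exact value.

θ̂_MAP = 6.20

The Uniform(0, θ) likelihood is θ^(−n) for θ ≥ max(xᵢ), zero otherwise. Here max(xᵢ) = 6.20.
Posterior ∝ θ^(−4) · θ^(−6) = θ^(−10) on θ ≥ max(3.9, 6.20) = 6.20.
This density is strictly decreasing in θ, so the posterior mode lies at the lower boundary of the support.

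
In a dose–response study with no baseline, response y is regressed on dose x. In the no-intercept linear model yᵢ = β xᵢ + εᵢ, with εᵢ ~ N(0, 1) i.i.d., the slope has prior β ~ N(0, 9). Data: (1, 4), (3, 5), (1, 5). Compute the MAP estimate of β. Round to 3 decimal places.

β̂_MAP = 2.160

log p(β | y) = −Σ(yᵢ − βxᵢ)²/(2·1) − β²/(2·9) + const.
Setting the derivative to zero: Σxᵢ(yᵢ − βxᵢ)/1 − β/9 = 0, so β = Σxᵢyᵢ / (Σxᵢ² + σ²/τ²).
Σxᵢyᵢ = 1·4 + 3·5 + 1·5 = 24; Σxᵢ² = 11; σ²/τ² = 1/9.
β̂_MAP = 24 / (11 + 1/9) = 24/(100/9) = 54/25 ≈ 2.160.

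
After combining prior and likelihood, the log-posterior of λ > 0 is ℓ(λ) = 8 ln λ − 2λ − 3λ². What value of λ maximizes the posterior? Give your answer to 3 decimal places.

ℓ'(λ) = 8/λ − 2 − 6λ. Setting this to zero and multiplying by λ: 6λ² + 2λ − 8 = 0.
λ = (−2 + √(2² + 4·6·8)) / (2·6) = (−2 + √196) / 12 = (−2 + 14)/12 = 1.
ℓ''(λ) = −8/λ² − 6 < 0, confirming a maximum.

λ̂_MAP = 1.000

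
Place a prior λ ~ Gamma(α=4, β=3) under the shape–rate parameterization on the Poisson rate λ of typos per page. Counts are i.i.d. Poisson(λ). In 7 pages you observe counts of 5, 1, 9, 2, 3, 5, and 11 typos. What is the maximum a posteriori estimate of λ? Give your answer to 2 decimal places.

Σxᵢ = 5+1+9+2+3+5+11 = 36, with n = 7.
Posterior ∝ λ^3e^(−3λ) · λ^36e^(−7λ) = λ^39e^(−10λ), i.e. Gamma(shape=40, rate=10).
The mode of a Gamma(a, b) with a ≥ 1 (shape–rate) is (a−1)/b = 39/10 ≈ 3.90.

λ̂_MAP = 3.90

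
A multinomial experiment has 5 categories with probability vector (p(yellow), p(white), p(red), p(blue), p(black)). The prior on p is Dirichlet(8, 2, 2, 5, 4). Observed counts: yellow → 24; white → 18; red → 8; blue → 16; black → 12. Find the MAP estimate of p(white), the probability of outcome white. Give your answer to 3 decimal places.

MAP estimate of p(white) = 0.202

The posterior is Dirichlet(αᵢ + nᵢ) = Dirichlet(32, 20, 10, 21, 16).
For a Dirichlet(a₁,…,a_K) with all aᵢ > 1, the mode has j-th component (aⱼ − 1)/(Σaᵢ − K).
Here Σaᵢ = 99 and K = 5, so p(white) = (20 − 1)/(99 − 5) = 19/94 ≈ 0.202.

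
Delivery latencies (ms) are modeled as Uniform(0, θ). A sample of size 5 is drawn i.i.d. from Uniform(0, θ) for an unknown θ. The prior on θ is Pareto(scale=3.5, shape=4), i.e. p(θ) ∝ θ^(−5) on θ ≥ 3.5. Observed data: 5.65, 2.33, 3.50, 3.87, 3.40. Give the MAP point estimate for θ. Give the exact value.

The Uniform(0, θ) likelihood is θ^(−n) for θ ≥ max(xᵢ), zero otherwise. Here max(xᵢ) = 5.65.
Posterior ∝ θ^(−5) · θ^(−5) = θ^(−10) on θ ≥ max(3.5, 5.65) = 5.65.
This density is strictly decreasing in θ, so the posterior mode lies at the lower boundary of the support.

θ̂_MAP = 5.65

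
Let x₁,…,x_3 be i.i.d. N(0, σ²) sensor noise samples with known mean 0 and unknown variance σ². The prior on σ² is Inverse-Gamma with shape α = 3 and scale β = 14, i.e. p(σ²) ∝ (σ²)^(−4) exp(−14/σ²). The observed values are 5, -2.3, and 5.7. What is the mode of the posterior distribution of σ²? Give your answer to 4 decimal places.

σ̂²_MAP = 8.2527

Sum of squared deviations about the known mean: SS = (5−0)² + (-2.3−0)² + (5.7−0)² = 62.78.
The Normal likelihood contributes (σ²)^(−n/2) exp(−SS/(2σ²)), so the posterior is Inverse-Gamma(α + n/2, β + SS/2) = Inverse-Gamma(4.5, 45.39).
The mode of Inverse-Gamma(a, b) is b/(a+1) = 45.39/5.5 ≈ 8.2527.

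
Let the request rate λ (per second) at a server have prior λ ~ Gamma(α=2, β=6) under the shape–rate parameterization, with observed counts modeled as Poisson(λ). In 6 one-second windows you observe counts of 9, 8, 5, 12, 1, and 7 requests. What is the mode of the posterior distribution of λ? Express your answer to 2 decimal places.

λ̂_MAP = 3.58

Σxᵢ = 9+8+5+12+1+7 = 42, with n = 6.
Posterior ∝ λe^(−6λ) · λ^42e^(−6λ) = λ^43e^(−12λ), i.e. Gamma(shape=44, rate=12).
The mode of a Gamma(a, b) with a ≥ 1 (shape–rate) is (a−1)/b = 43/12 ≈ 3.58.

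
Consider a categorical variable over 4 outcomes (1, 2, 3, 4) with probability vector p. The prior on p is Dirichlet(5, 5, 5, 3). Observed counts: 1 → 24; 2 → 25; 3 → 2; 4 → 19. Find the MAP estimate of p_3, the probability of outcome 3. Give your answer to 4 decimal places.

The posterior is Dirichlet(αᵢ + nᵢ) = Dirichlet(29, 30, 7, 22).
For a Dirichlet(a₁,…,a_K) with all aᵢ > 1, the mode has j-th component (aⱼ − 1)/(Σaᵢ − K).
Here Σaᵢ = 88 and K = 4, so p_3 = (7 − 1)/(88 − 4) = 6/84 ≈ 0.0714.

MAP estimate: 0.0714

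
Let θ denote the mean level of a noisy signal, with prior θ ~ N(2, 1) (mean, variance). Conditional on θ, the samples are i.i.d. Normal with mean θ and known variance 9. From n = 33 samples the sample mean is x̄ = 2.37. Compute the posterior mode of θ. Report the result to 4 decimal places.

n = 33, x̄ = 2.37.
For a Normal prior and Normal likelihood with known variance, the posterior is Normal; its mode equals its mean, the precision-weighted average.
Prior precision 1/σ₀² = 1/1 = 1; data precision n/σ² = 33/9 = 11/3.
θ̂ = (1·2 + (11/3)·2.37) / (1 + 11/3) = 10.69/(14/3) = 3207/1400 ≈ 2.2907.

θ̂_MAP = 2.2907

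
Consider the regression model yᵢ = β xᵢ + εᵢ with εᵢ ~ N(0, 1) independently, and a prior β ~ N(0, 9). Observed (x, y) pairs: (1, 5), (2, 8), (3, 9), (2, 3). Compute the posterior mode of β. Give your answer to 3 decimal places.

log p(β | y) = −Σ(yᵢ − βxᵢ)²/(2·1) − β²/(2·9) + const.
Setting the derivative to zero: Σxᵢ(yᵢ − βxᵢ)/1 − β/9 = 0, so β = Σxᵢyᵢ / (Σxᵢ² + σ²/τ²).
Σxᵢyᵢ = 1·5 + 2·8 + 3·9 + 2·3 = 54; Σxᵢ² = 18; σ²/τ² = 1/9.
β̂_MAP = 54 / (18 + 1/9) = 54/(163/9) = 486/163 ≈ 2.982.

β̂_MAP = 2.982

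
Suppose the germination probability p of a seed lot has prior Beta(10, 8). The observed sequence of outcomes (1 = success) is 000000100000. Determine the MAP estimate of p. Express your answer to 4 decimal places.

Prior: Beta(10, 8).
Data: 1 success in 12 trials (from the sequence). The binomial likelihood contributes p(1−p)^11, so the posterior is Beta(10+1, 8+11) = Beta(11, 19).
For Beta(a, b) with a, b > 1 the mode is (a−1)/(a+b−2) = 10/28 ≈ 0.3571.

p̂_MAP = 0.3571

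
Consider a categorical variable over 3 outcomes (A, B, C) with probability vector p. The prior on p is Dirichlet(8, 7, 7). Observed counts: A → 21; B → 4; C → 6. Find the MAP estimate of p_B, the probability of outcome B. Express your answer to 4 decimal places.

MAP estimate of p_B = 0.2000

The posterior is Dirichlet(αᵢ + nᵢ) = Dirichlet(29, 11, 13).
For a Dirichlet(a₁,…,a_K) with all aᵢ > 1, the mode has j-th component (aⱼ − 1)/(Σaᵢ − K).
Here Σaᵢ = 53 and K = 3, so p_B = (11 − 1)/(53 − 3) = 10/50 ≈ 0.2000.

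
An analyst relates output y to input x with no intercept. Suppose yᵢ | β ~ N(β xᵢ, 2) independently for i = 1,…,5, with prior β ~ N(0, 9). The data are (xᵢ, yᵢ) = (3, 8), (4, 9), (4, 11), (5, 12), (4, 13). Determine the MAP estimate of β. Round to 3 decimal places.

log p(β | y) = −Σ(yᵢ − βxᵢ)²/(2·2) − β²/(2·9) + const.
Setting the derivative to zero: Σxᵢ(yᵢ − βxᵢ)/2 − β/9 = 0, so β = Σxᵢyᵢ / (Σxᵢ² + σ²/τ²).
Σxᵢyᵢ = 3·8 + 4·9 + 4·11 + 5·12 + 4·13 = 216; Σxᵢ² = 82; σ²/τ² = 2/9.
β̂_MAP = 216 / (82 + 2/9) = 216/(740/9) = 486/185 ≈ 2.627.

β̂_MAP = 2.627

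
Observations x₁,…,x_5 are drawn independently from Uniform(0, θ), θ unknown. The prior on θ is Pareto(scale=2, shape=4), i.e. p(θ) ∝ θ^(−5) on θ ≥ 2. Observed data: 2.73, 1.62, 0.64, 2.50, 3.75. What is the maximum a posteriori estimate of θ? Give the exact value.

θ̂_MAP = 3.75

The Uniform(0, θ) likelihood is θ^(−n) for θ ≥ max(xᵢ), zero otherwise. Here max(xᵢ) = 3.75.
Posterior ∝ θ^(−5) · θ^(−5) = θ^(−10) on θ ≥ max(2, 3.75) = 3.75.
This density is strictly decreasing in θ, so the posterior mode lies at the lower boundary of the support.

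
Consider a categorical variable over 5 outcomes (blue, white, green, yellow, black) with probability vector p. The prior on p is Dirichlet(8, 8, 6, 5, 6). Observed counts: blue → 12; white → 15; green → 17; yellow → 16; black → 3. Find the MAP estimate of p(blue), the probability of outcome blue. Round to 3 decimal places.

The posterior is Dirichlet(αᵢ + nᵢ) = Dirichlet(20, 23, 23, 21, 9).
For a Dirichlet(a₁,…,a_K) with all aᵢ > 1, the mode has j-th component (aⱼ − 1)/(Σaᵢ − K).
Here Σaᵢ = 96 and K = 5, so p(blue) = (20 − 1)/(96 − 5) = 19/91 ≈ 0.209.

MAP estimate of p(blue) = 0.209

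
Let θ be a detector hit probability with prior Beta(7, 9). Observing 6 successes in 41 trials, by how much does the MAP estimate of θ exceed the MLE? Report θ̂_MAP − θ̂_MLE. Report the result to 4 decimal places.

Posterior is Beta(13, 44); MAP = (13−1)/(57−2) = 12/55 ≈ 0.21818.
MLE ignores the prior: θ̂_MLE = k/n = 6/41 ≈ 0.14634.
Difference = 12/55 − 6/41 = 162/2255 ≈ 0.0718.

MAP − MLE = 0.0718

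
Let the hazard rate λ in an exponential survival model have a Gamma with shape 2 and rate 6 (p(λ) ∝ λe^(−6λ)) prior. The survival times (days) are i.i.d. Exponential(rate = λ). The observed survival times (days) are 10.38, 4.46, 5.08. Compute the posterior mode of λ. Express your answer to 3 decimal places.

The Exponential(rate=λ) likelihood is ∝ λ^n e^(−λΣtᵢ). Here n = 3 and Σtᵢ = 10.38 + 4.46 + 5.08 = 19.92.
Posterior ∝ λe^(−6λ) · λ^3e^(−19.92λ) = λ^4e^(−25.92λ), i.e. Gamma(5, 25.92).
Mode = (a−1)/b = 4/25.92 ≈ 0.154.

λ̂_MAP = 0.154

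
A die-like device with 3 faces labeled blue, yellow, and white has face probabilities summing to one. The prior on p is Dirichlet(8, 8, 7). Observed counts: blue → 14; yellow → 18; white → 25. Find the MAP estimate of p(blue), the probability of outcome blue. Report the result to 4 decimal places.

The posterior is Dirichlet(αᵢ + nᵢ) = Dirichlet(22, 26, 32).
For a Dirichlet(a₁,…,a_K) with all aᵢ > 1, the mode has j-th component (aⱼ − 1)/(Σaᵢ − K).
Here Σaᵢ = 80 and K = 3, so p(blue) = (22 − 1)/(80 − 3) = 21/77 ≈ 0.2727.

MAP estimate of p(blue) = 0.2727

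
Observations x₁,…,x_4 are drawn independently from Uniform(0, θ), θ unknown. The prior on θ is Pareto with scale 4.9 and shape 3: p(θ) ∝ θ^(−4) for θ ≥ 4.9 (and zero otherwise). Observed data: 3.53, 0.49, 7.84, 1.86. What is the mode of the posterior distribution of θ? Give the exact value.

θ̂_MAP = 7.84

The Uniform(0, θ) likelihood is θ^(−n) for θ ≥ max(xᵢ), zero otherwise. Here max(xᵢ) = 7.84.
Posterior ∝ θ^(−4) · θ^(−4) = θ^(−8) on θ ≥ max(4.9, 7.84) = 7.84.
This density is strictly decreasing in θ, so the posterior mode lies at the lower boundary of the support.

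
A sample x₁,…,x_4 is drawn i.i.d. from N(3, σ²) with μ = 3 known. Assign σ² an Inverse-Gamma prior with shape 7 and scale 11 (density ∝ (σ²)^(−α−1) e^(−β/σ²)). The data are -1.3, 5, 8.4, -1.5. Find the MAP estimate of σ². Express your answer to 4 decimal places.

Sum of squared deviations about the known mean: SS = (-1.3−3)² + (5−3)² + (8.4−3)² + (-1.5−3)² = 71.9.
The Normal likelihood contributes (σ²)^(−n/2) exp(−SS/(2σ²)), so the posterior is Inverse-Gamma(α + n/2, β + SS/2) = Inverse-Gamma(9, 46.95).
The mode of Inverse-Gamma(a, b) is b/(a+1) = 46.95/10 ≈ 4.6950.

σ̂²_MAP = 4.6950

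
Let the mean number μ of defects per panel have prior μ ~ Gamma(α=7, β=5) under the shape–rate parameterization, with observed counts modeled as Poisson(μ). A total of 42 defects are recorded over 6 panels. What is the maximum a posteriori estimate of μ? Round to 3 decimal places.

μ̂_MAP = 4.364

Σxᵢ = 42, n = 6.
Posterior ∝ μ^6e^(−5μ) · μ^42e^(−6μ) = μ^48e^(−11μ), i.e. Gamma(shape=49, rate=11).
The mode of a Gamma(a, b) with a ≥ 1 (shape–rate) is (a−1)/b = 48/11 ≈ 4.364.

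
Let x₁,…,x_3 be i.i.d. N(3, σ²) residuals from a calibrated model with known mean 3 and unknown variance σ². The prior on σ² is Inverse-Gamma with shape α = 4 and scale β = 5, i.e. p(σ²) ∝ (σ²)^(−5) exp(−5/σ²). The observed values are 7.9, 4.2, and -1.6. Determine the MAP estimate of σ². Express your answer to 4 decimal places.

σ̂²_MAP = 4.3546

Sum of squared deviations about the known mean: SS = (7.9−3)² + (4.2−3)² + (-1.6−3)² = 46.61.
The Normal likelihood contributes (σ²)^(−n/2) exp(−SS/(2σ²)), so the posterior is Inverse-Gamma(α + n/2, β + SS/2) = Inverse-Gamma(5.5, 28.305).
The mode of Inverse-Gamma(a, b) is b/(a+1) = 28.305/6.5 ≈ 4.3546.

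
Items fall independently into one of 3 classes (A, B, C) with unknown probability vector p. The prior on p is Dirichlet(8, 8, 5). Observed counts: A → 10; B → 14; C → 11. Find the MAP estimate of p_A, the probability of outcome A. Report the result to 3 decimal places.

MAP estimate of p_A = 0.321

The posterior is Dirichlet(αᵢ + nᵢ) = Dirichlet(18, 22, 16).
For a Dirichlet(a₁,…,a_K) with all aᵢ > 1, the mode has j-th component (aⱼ − 1)/(Σaᵢ − K).
Here Σaᵢ = 56 and K = 3, so p_A = (18 − 1)/(56 − 3) = 17/53 ≈ 0.321.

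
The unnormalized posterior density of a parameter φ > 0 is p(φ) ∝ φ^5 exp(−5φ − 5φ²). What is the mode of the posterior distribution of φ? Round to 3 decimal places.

φ̂_MAP = 0.500

ℓ'(φ) = 5/φ − 5 − 10φ. Setting this to zero and multiplying by φ: 10φ² + 5φ − 5 = 0.
φ = (−5 + √(5² + 4·10·5)) / (2·10) = (−5 + √225) / 20 = (−5 + 15)/20 = 1/2.
ℓ''(φ) = −5/φ² − 10 < 0, confirming a maximum.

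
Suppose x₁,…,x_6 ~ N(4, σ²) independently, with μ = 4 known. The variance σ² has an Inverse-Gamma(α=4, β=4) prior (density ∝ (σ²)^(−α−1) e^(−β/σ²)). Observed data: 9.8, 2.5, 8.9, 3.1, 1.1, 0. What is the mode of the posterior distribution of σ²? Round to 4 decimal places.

Sum of squared deviations about the known mean: SS = (9.8−4)² + (2.5−4)² + (8.9−4)² + (3.1−4)² + (1.1−4)² + (0−4)² = 85.12.
The Normal likelihood contributes (σ²)^(−n/2) exp(−SS/(2σ²)), so the posterior is Inverse-Gamma(α + n/2, β + SS/2) = Inverse-Gamma(7, 46.56).
The mode of Inverse-Gamma(a, b) is b/(a+1) = 46.56/8 ≈ 5.8200.

σ̂²_MAP = 5.8200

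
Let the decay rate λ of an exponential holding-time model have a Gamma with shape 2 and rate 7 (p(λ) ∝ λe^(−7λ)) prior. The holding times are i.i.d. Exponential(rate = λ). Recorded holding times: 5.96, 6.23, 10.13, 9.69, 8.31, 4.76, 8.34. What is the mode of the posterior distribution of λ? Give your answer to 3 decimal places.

λ̂_MAP = 0.132

The Exponential(rate=λ) likelihood is ∝ λ^n e^(−λΣtᵢ). Here n = 7 and Σtᵢ = 5.96 + 6.23 + 10.13 + 9.69 + 8.31 + 4.76 + 8.34 = 53.42.
Posterior ∝ λe^(−7λ) · λ^7e^(−53.42λ) = λ^8e^(−60.42λ), i.e. Gamma(9, 60.42).
Mode = (a−1)/b = 8/60.42 ≈ 0.132.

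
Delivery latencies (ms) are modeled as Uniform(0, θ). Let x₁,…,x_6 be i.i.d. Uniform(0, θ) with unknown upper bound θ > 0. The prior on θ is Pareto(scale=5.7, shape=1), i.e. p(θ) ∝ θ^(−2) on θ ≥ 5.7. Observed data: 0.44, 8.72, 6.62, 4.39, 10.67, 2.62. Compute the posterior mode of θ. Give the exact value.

The Uniform(0, θ) likelihood is θ^(−n) for θ ≥ max(xᵢ), zero otherwise. Here max(xᵢ) = 10.67.
Posterior ∝ θ^(−2) · θ^(−6) = θ^(−8) on θ ≥ max(5.7, 10.67) = 10.67.
This density is strictly decreasing in θ, so the posterior mode lies at the lower boundary of the support.

θ̂_MAP = 10.67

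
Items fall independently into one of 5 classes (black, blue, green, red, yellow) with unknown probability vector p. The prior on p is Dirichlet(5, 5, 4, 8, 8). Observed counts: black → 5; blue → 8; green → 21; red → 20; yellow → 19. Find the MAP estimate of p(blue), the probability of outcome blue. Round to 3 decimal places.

MAP estimate of p(blue) = 0.122

The posterior is Dirichlet(αᵢ + nᵢ) = Dirichlet(10, 13, 25, 28, 27).
For a Dirichlet(a₁,…,a_K) with all aᵢ > 1, the mode has j-th component (aⱼ − 1)/(Σaᵢ − K).
Here Σaᵢ = 103 and K = 5, so p(blue) = (13 − 1)/(103 − 5) = 12/98 ≈ 0.122.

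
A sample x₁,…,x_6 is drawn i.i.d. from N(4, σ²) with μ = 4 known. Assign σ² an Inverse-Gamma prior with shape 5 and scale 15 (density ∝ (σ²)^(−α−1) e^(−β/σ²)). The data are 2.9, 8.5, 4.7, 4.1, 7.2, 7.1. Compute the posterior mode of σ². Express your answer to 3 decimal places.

σ̂²_MAP = 3.989

Sum of squared deviations about the known mean: SS = (2.9−4)² + (8.5−4)² + (4.7−4)² + (4.1−4)² + (7.2−4)² + (7.1−4)² = 41.81.
The Normal likelihood contributes (σ²)^(−n/2) exp(−SS/(2σ²)), so the posterior is Inverse-Gamma(α + n/2, β + SS/2) = Inverse-Gamma(8, 35.905).
The mode of Inverse-Gamma(a, b) is b/(a+1) = 35.905/9 ≈ 3.989.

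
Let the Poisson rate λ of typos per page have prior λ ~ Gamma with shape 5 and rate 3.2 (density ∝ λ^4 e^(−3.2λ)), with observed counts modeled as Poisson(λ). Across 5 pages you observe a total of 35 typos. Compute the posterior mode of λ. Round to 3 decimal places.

λ̂_MAP = 4.756

Σxᵢ = 35, n = 5.
Posterior ∝ λ^4e^(−3.2λ) · λ^35e^(−5λ) = λ^39e^(−8.2λ), i.e. Gamma(shape=40, rate=8.2).
The mode of a Gamma(a, b) with a ≥ 1 (shape–rate) is (a−1)/b = 39/8.2 ≈ 4.756.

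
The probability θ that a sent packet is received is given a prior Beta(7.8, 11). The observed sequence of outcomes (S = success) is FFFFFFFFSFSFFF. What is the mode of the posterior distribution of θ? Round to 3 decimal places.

θ̂_MAP = 0.286

Prior: Beta(7.8, 11).
Data: 2 successes in 14 trials (from the sequence). The binomial likelihood contributes θ^2(1−θ)^12, so the posterior is Beta(7.8+2, 11+12) = Beta(9.8, 23).
For Beta(a, b) with a, b > 1 the mode is (a−1)/(a+b−2) = 8.8/30.8 ≈ 0.286.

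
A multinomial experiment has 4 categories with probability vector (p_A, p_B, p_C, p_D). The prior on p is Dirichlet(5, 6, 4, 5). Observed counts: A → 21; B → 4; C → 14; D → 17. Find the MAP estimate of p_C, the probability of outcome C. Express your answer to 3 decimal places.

The posterior is Dirichlet(αᵢ + nᵢ) = Dirichlet(26, 10, 18, 22).
For a Dirichlet(a₁,…,a_K) with all aᵢ > 1, the mode has j-th component (aⱼ − 1)/(Σaᵢ − K).
Here Σaᵢ = 76 and K = 4, so p_C = (18 − 1)/(76 − 4) = 17/72 ≈ 0.236.

MAP estimate of p_C = 0.236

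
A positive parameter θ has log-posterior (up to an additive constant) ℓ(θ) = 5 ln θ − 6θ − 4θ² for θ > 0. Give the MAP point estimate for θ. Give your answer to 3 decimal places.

θ̂_MAP = 0.500

ℓ'(θ) = 5/θ − 6 − 8θ. Setting this to zero and multiplying by θ: 8θ² + 6θ − 5 = 0.
θ = (−6 + √(6² + 4·8·5)) / (2·8) = (−6 + √196) / 16 = (−6 + 14)/16 = 1/2.
ℓ''(θ) = −5/θ² − 8 < 0, confirming a maximum.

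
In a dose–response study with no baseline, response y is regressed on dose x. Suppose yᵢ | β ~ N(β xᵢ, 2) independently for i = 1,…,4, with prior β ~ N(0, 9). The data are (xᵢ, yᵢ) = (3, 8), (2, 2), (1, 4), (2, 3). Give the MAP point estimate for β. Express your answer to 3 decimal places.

β̂_MAP = 2.085

log p(β | y) = −Σ(yᵢ − βxᵢ)²/(2·2) − β²/(2·9) + const.
Setting the derivative to zero: Σxᵢ(yᵢ − βxᵢ)/2 − β/9 = 0, so β = Σxᵢyᵢ / (Σxᵢ² + σ²/τ²).
Σxᵢyᵢ = 3·8 + 2·2 + 1·4 + 2·3 = 38; Σxᵢ² = 18; σ²/τ² = 2/9.
β̂_MAP = 38 / (18 + 2/9) = 38/(164/9) = 171/82 ≈ 2.085.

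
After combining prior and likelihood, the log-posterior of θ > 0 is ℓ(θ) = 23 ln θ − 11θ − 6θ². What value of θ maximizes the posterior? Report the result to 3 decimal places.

ℓ'(θ) = 23/θ − 11 − 12θ. Setting this to zero and multiplying by θ: 12θ² + 11θ − 23 = 0.
θ = (−11 + √(11² + 4·12·23)) / (2·12) = (−11 + √1225) / 24 = (−11 + 35)/24 = 1.
ℓ''(θ) = −23/θ² − 12 < 0, confirming a maximum.

θ̂_MAP = 1.000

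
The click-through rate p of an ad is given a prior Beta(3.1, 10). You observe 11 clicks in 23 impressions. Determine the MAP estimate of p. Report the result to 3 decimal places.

Prior: Beta(3.1, 10).
Data: 11 successes in 23 trials. The binomial likelihood contributes p^11(1−p)^12, so the posterior is Beta(3.1+11, 10+12) = Beta(14.1, 22).
For Beta(a, b) with a, b > 1 the mode is (a−1)/(a+b−2) = 13.1/34.1 ≈ 0.384.

p̂_MAP = 0.384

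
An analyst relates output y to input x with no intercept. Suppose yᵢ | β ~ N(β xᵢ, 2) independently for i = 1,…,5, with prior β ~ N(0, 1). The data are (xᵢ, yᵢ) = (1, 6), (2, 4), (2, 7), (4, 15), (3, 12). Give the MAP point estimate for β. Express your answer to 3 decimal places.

log p(β | y) = −Σ(yᵢ − βxᵢ)²/(2·2) − β²/(2·1) + const.
Setting the derivative to zero: Σxᵢ(yᵢ − βxᵢ)/2 − β/1 = 0, so β = Σxᵢyᵢ / (Σxᵢ² + σ²/τ²).
Σxᵢyᵢ = 1·6 + 2·4 + 2·7 + 4·15 + 3·12 = 124; Σxᵢ² = 34; σ²/τ² = 2.
β̂_MAP = 124 / (34 + 2) = 124/36 ≈ 3.444.

β̂_MAP = 3.444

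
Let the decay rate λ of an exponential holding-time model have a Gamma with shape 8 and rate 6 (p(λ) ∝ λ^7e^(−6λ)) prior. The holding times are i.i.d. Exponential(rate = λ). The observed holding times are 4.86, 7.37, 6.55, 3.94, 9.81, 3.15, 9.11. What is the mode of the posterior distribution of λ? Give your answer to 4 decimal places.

The Exponential(rate=λ) likelihood is ∝ λ^n e^(−λΣtᵢ). Here n = 7 and Σtᵢ = 4.86 + 7.37 + 6.55 + 3.94 + 9.81 + 3.15 + 9.11 = 44.79.
Posterior ∝ λ^7e^(−6λ) · λ^7e^(−44.79λ) = λ^14e^(−50.79λ), i.e. Gamma(15, 50.79).
Mode = (a−1)/b = 14/50.79 ≈ 0.2756.

λ̂_MAP = 0.2756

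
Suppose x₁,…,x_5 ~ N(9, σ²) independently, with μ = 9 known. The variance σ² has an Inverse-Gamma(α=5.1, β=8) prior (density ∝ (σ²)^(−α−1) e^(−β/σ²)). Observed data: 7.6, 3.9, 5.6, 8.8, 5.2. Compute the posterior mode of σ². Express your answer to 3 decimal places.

Sum of squared deviations about the known mean: SS = (7.6−9)² + (3.9−9)² + (5.6−9)² + (8.8−9)² + (5.2−9)² = 54.01.
The Normal likelihood contributes (σ²)^(−n/2) exp(−SS/(2σ²)), so the posterior is Inverse-Gamma(α + n/2, β + SS/2) = Inverse-Gamma(7.6, 35.005).
The mode of Inverse-Gamma(a, b) is b/(a+1) = 35.005/8.6 ≈ 4.070.

σ̂²_MAP = 4.070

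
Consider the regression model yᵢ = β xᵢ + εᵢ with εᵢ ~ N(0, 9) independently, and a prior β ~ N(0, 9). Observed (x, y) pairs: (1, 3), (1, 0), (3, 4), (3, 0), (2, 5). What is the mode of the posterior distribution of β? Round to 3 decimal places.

log p(β | y) = −Σ(yᵢ − βxᵢ)²/(2·9) − β²/(2·9) + const.
Setting the derivative to zero: Σxᵢ(yᵢ − βxᵢ)/9 − β/9 = 0, so β = Σxᵢyᵢ / (Σxᵢ² + σ²/τ²).
Σxᵢyᵢ = 1·3 + 1·0 + 3·4 + 3·0 + 2·5 = 25; Σxᵢ² = 24; σ²/τ² = 1.
β̂_MAP = 25 / (24 + 1) = 25/25 ≈ 1.000.

β̂_MAP = 1.000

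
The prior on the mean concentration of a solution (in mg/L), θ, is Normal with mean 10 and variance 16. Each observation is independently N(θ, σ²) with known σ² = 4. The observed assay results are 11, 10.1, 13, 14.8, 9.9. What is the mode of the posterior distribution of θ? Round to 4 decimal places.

n = 5; x̄ = (11 + 10.1 + 13 + 14.8 + 9.9)/5 = 58.8/5 = 11.76.
For a Normal prior and Normal likelihood with known variance, the posterior is Normal; its mode equals its mean, the precision-weighted average.
Prior precision 1/σ₀² = 1/16 = 0.0625; data precision n/σ² = 5/4 = 1.25.
θ̂ = (0.0625·10 + 1.25·11.76) / (0.0625 + 1.25) = 15.325/1.3125 = 1226/105 ≈ 11.6762.

θ̂_MAP = 11.6762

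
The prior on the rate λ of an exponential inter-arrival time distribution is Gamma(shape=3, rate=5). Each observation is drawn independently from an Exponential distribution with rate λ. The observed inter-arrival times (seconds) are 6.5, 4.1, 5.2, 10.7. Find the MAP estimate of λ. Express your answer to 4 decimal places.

The Exponential(rate=λ) likelihood is ∝ λ^n e^(−λΣtᵢ). Here n = 4 and Σtᵢ = 6.5 + 4.1 + 5.2 + 10.7 = 26.5.
Posterior ∝ λ^2e^(−5λ) · λ^4e^(−26.5λ) = λ^6e^(−31.5λ), i.e. Gamma(7, 31.5).
Mode = (a−1)/b = 6/31.5 ≈ 0.1905.

λ̂_MAP = 0.1905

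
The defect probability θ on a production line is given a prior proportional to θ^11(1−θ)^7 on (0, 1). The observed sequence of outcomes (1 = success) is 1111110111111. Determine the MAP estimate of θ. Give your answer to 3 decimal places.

θ̂_MAP = 0.742

The prior density ∝ θ^11(1−θ)^7 is the kernel of Beta(12, 8).
Data: 12 successes in 13 trials (from the sequence). The binomial likelihood contributes θ^12(1−θ)^1, so the posterior is Beta(12+12, 8+1) = Beta(24, 9).
For Beta(a, b) with a, b > 1 the mode is (a−1)/(a+b−2) = 23/31 ≈ 0.742.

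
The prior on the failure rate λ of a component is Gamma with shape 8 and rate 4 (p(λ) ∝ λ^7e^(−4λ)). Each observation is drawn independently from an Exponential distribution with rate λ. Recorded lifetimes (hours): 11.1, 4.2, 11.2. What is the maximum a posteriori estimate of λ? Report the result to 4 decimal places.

The Exponential(rate=λ) likelihood is ∝ λ^n e^(−λΣtᵢ). Here n = 3 and Σtᵢ = 11.1 + 4.2 + 11.2 = 26.5.
Posterior ∝ λ^7e^(−4λ) · λ^3e^(−26.5λ) = λ^10e^(−30.5λ), i.e. Gamma(11, 30.5).
Mode = (a−1)/b = 10/30.5 ≈ 0.3279.

λ̂_MAP = 0.3279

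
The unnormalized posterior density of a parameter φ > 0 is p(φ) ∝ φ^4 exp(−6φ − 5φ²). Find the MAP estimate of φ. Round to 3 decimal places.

φ̂_MAP = 0.400

ℓ'(φ) = 4/φ − 6 − 10φ. Setting this to zero and multiplying by φ: 10φ² + 6φ − 4 = 0.
φ = (−6 + √(6² + 4·10·4)) / (2·10) = (−6 + √196) / 20 = (−6 + 14)/20 = 2/5.
ℓ''(φ) = −4/φ² − 10 < 0, confirming a maximum.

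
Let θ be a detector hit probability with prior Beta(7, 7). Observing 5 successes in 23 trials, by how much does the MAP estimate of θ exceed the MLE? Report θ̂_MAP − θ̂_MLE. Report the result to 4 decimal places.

Posterior is Beta(12, 25); MAP = (12−1)/(37−2) = 11/35 ≈ 0.31429.
MLE ignores the prior: θ̂_MLE = k/n = 5/23 ≈ 0.21739.
Difference = 11/35 − 5/23 = 78/805 ≈ 0.0969.

MAP − MLE = 0.0969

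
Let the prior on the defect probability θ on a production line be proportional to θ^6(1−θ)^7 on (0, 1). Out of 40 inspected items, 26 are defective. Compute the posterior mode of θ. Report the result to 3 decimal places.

The prior density ∝ θ^6(1−θ)^7 is the kernel of Beta(7, 8).
Data: 26 successes in 40 trials. The binomial likelihood contributes θ^26(1−θ)^14, so the posterior is Beta(7+26, 8+14) = Beta(33, 22).
For Beta(a, b) with a, b > 1 the mode is (a−1)/(a+b−2) = 32/53 ≈ 0.604.

θ̂_MAP = 0.604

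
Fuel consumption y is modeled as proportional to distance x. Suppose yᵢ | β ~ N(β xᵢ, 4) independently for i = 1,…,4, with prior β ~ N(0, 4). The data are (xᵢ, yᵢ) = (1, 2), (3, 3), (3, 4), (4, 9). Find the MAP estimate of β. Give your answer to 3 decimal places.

log p(β | y) = −Σ(yᵢ − βxᵢ)²/(2·4) − β²/(2·4) + const.
Setting the derivative to zero: Σxᵢ(yᵢ − βxᵢ)/4 − β/4 = 0, so β = Σxᵢyᵢ / (Σxᵢ² + σ²/τ²).
Σxᵢyᵢ = 1·2 + 3·3 + 3·4 + 4·9 = 59; Σxᵢ² = 35; σ²/τ² = 1.
β̂_MAP = 59 / (35 + 1) = 59/36 ≈ 1.639.

β̂_MAP = 1.639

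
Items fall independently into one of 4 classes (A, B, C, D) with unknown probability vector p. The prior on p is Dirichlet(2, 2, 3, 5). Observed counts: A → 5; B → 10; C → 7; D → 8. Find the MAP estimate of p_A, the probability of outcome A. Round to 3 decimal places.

MAP estimate of p_A = 0.158

The posterior is Dirichlet(αᵢ + nᵢ) = Dirichlet(7, 12, 10, 13).
For a Dirichlet(a₁,…,a_K) with all aᵢ > 1, the mode has j-th component (aⱼ − 1)/(Σaᵢ − K).
Here Σaᵢ = 42 and K = 4, so p_A = (7 − 1)/(42 − 4) = 6/38 ≈ 0.158.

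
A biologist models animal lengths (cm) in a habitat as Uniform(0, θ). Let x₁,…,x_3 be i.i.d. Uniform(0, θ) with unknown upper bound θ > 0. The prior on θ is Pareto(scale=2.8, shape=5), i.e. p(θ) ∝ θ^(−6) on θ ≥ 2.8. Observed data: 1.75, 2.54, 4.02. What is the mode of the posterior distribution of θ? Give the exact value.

The Uniform(0, θ) likelihood is θ^(−n) for θ ≥ max(xᵢ), zero otherwise. Here max(xᵢ) = 4.02.
Posterior ∝ θ^(−6) · θ^(−3) = θ^(−9) on θ ≥ max(2.8, 4.02) = 4.02.
This density is strictly decreasing in θ, so the posterior mode lies at the lower boundary of the support.

θ̂_MAP = 4.02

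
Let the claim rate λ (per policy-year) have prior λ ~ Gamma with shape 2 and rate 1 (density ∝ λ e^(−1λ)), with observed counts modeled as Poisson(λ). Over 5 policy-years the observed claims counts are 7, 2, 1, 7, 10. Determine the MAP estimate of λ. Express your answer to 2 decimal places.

Σxᵢ = 7+2+1+7+10 = 27, with n = 5.
Posterior ∝ λe^(−1λ) · λ^27e^(−5λ) = λ^28e^(−6λ), i.e. Gamma(shape=29, rate=6).
The mode of a Gamma(a, b) with a ≥ 1 (shape–rate) is (a−1)/b = 28/6 ≈ 4.67.

λ̂_MAP = 4.67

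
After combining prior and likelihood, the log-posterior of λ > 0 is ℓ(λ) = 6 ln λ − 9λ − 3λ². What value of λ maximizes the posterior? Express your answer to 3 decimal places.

λ̂_MAP = 0.500

ℓ'(λ) = 6/λ − 9 − 6λ. Setting this to zero and multiplying by λ: 6λ² + 9λ − 6 = 0.
λ = (−9 + √(9² + 4·6·6)) / (2·6) = (−9 + √225) / 12 = (−9 + 15)/12 = 1/2.
ℓ''(λ) = −6/λ² − 6 < 0, confirming a maximum.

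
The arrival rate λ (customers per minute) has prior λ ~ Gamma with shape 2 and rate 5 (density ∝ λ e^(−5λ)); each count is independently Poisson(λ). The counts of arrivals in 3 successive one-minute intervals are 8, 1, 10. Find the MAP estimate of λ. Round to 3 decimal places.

Σxᵢ = 8+1+10 = 19, with n = 3.
Posterior ∝ λe^(−5λ) · λ^19e^(−3λ) = λ^20e^(−8λ), i.e. Gamma(shape=21, rate=8).
The mode of a Gamma(a, b) with a ≥ 1 (shape–rate) is (a−1)/b = 20/8 ≈ 2.500.

λ̂_MAP = 2.500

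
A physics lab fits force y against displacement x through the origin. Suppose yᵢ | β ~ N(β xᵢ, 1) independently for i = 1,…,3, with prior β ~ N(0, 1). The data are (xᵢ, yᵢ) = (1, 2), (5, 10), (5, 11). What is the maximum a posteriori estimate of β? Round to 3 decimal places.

log p(β | y) = −Σ(yᵢ − βxᵢ)²/(2·1) − β²/(2·1) + const.
Setting the derivative to zero: Σxᵢ(yᵢ − βxᵢ)/1 − β/1 = 0, so β = Σxᵢyᵢ / (Σxᵢ² + σ²/τ²).
Σxᵢyᵢ = 1·2 + 5·10 + 5·11 = 107; Σxᵢ² = 51; σ²/τ² = 1.
β̂_MAP = 107 / (51 + 1) = 107/52 ≈ 2.058.

β̂_MAP = 2.058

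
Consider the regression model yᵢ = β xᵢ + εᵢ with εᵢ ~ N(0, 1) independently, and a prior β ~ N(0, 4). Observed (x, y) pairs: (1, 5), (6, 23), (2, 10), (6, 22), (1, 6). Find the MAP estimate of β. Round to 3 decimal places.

β̂_MAP = 3.847

log p(β | y) = −Σ(yᵢ − βxᵢ)²/(2·1) − β²/(2·4) + const.
Setting the derivative to zero: Σxᵢ(yᵢ − βxᵢ)/1 − β/4 = 0, so β = Σxᵢyᵢ / (Σxᵢ² + σ²/τ²).
Σxᵢyᵢ = 1·5 + 6·23 + 2·10 + 6·22 + 1·6 = 301; Σxᵢ² = 78; σ²/τ² = 0.25.
β̂_MAP = 301 / (78 + 0.25) = 301/78.25 ≈ 3.847.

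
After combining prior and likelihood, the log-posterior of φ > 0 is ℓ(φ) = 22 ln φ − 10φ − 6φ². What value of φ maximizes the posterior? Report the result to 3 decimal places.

φ̂_MAP = 1.000

ℓ'(φ) = 22/φ − 10 − 12φ. Setting this to zero and multiplying by φ: 12φ² + 10φ − 22 = 0.
φ = (−10 + √(10² + 4·12·22)) / (2·12) = (−10 + √1156) / 24 = (−10 + 34)/24 = 1.
ℓ''(φ) = −22/φ² − 12 < 0, confirming a maximum.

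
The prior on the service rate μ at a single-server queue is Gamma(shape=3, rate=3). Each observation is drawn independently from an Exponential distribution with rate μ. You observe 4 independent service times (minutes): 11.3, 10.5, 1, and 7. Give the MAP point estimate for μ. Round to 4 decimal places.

The Exponential(rate=μ) likelihood is ∝ μ^n e^(−μΣtᵢ). Here n = 4 and Σtᵢ = 11.3 + 10.5 + 1 + 7 = 29.8.
Posterior ∝ μ^2e^(−3μ) · μ^4e^(−29.8μ) = μ^6e^(−32.8μ), i.e. Gamma(7, 32.8).
Mode = (a−1)/b = 6/32.8 ≈ 0.1829.

μ̂_MAP = 0.1829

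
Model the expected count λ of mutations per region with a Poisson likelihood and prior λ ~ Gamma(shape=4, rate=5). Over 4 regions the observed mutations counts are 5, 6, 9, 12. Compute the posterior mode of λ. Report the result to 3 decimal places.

λ̂_MAP = 3.889

Σxᵢ = 5+6+9+12 = 32, with n = 4.
Posterior ∝ λ^3e^(−5λ) · λ^32e^(−4λ) = λ^35e^(−9λ), i.e. Gamma(shape=36, rate=9).
The mode of a Gamma(a, b) with a ≥ 1 (shape–rate) is (a−1)/b = 35/9 ≈ 3.889.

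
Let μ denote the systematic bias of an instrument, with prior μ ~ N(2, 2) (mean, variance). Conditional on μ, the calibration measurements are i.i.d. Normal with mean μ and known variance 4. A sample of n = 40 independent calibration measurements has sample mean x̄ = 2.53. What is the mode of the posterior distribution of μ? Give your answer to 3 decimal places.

μ̂_MAP = 2.505

n = 40, x̄ = 2.53.
For a Normal prior and Normal likelihood with known variance, the posterior is Normal; its mode equals its mean, the precision-weighted average.
Prior precision 1/σ₀² = 1/2 = 0.5; data precision n/σ² = 40/4 = 10.
μ̂ = (0.5·2 + 10·2.53) / (0.5 + 10) = 26.3/10.5 = 263/105 ≈ 2.505.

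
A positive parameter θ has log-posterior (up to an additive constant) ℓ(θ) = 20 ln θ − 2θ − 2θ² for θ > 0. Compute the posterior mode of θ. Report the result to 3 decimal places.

ℓ'(θ) = 20/θ − 2 − 4θ. Setting this to zero and multiplying by θ: 4θ² + 2θ − 20 = 0.
θ = (−2 + √(2² + 4·4·20)) / (2·4) = (−2 + √324) / 8 = (−2 + 18)/8 = 2.
ℓ''(θ) = −20/θ² − 4 < 0, confirming a maximum.

θ̂_MAP = 2.000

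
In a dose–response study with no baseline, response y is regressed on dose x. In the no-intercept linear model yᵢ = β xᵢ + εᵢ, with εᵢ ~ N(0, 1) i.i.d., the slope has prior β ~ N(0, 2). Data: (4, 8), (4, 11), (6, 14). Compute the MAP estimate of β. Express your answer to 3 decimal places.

β̂_MAP = 2.336

log p(β | y) = −Σ(yᵢ − βxᵢ)²/(2·1) − β²/(2·2) + const.
Setting the derivative to zero: Σxᵢ(yᵢ − βxᵢ)/1 − β/2 = 0, so β = Σxᵢyᵢ / (Σxᵢ² + σ²/τ²).
Σxᵢyᵢ = 4·8 + 4·11 + 6·14 = 160; Σxᵢ² = 68; σ²/τ² = 0.5.
β̂_MAP = 160 / (68 + 0.5) = 160/68.5 ≈ 2.336.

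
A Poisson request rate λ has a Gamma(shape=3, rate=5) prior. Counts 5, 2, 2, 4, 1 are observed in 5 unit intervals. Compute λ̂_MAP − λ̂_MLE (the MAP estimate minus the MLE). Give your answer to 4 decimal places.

MAP − MLE = -1.2000

Σxᵢ = 14. Posterior is Gamma(17, 10); MAP = (17−1)/10 = 16/10 ≈ 1.60000.
MLE = x̄ = 14/5 ≈ 2.80000.
Difference = 16/10 − 14/5 = -6/5 ≈ -1.2000.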